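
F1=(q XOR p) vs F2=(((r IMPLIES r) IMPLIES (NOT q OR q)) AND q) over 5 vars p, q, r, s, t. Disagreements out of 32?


F1 = (q XOR p)
F2 = (((r IMPLIES r) IMPLIES (NOT q OR q)) AND q)
Evaluate both on each of 32 rows (bits = p,q,r,s,t):
  row 0 [00000]: F1=0 F2=0 -> 0
  row 1 [00001]: F1=0 F2=0 -> 0
  row 2 [00010]: F1=0 F2=0 -> 0
  row 3 [00011]: F1=0 F2=0 -> 0
  row 4 [00100]: F1=0 F2=0 -> 0
  row 5 [00101]: F1=0 F2=0 -> 0
  row 6 [00110]: F1=0 F2=0 -> 0
  row 7 [00111]: F1=0 F2=0 -> 0
  row 8 [01000]: F1=1 F2=1 -> 0
  row 9 [01001]: F1=1 F2=1 -> 0
  row 10 [01010]: F1=1 F2=1 -> 0
  row 11 [01011]: F1=1 F2=1 -> 0
  row 12 [01100]: F1=1 F2=1 -> 0
  row 13 [01101]: F1=1 F2=1 -> 0
  row 14 [01110]: F1=1 F2=1 -> 0
  row 15 [01111]: F1=1 F2=1 -> 0
  row 16 [10000]: F1=1 F2=0 (differ) -> 1
  row 17 [10001]: F1=1 F2=0 (differ) -> 1
  row 18 [10010]: F1=1 F2=0 (differ) -> 1
  row 19 [10011]: F1=1 F2=0 (differ) -> 1
  row 20 [10100]: F1=1 F2=0 (differ) -> 1
  row 21 [10101]: F1=1 F2=0 (differ) -> 1
  row 22 [10110]: F1=1 F2=0 (differ) -> 1
  row 23 [10111]: F1=1 F2=0 (differ) -> 1
  row 24 [11000]: F1=0 F2=1 (differ) -> 1
  row 25 [11001]: F1=0 F2=1 (differ) -> 1
  row 26 [11010]: F1=0 F2=1 (differ) -> 1
  row 27 [11011]: F1=0 F2=1 (differ) -> 1
  row 28 [11100]: F1=0 F2=1 (differ) -> 1
  row 29 [11101]: F1=0 F2=1 (differ) -> 1
  row 30 [11110]: F1=0 F2=1 (differ) -> 1
  row 31 [11111]: F1=0 F2=1 (differ) -> 1
Full result column, 8 rows per line (p,q fixed per line; r,s,t runs 000..111 left to right):
  rows 0-7 [p,q=00]: 00000000  (ones: 0)
  rows 8-15 [p,q=01]: 00000000  (ones: 0)
  rows 16-23 [p,q=10]: 11111111  (ones: 8)
  rows 24-31 [p,q=11]: 11111111  (ones: 8)
Disagreements = 0+0+8+8 = 16

16


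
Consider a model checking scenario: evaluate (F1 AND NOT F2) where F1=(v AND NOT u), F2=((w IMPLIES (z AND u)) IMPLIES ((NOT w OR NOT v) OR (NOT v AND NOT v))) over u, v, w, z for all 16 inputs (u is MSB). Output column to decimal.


F1 = (v AND NOT u)
F2 = ((w IMPLIES (z AND u)) IMPLIES ((NOT w OR NOT v) OR (NOT v AND NOT v)))
Counterexample to F1=>F2 is where F1=1 and F2=0.
Evaluate each row (bits = u,v,w,z, MSB first):
  row 0 [0000]: F1=0 F2=1 -> F1&~F2 -> 0
  row 1 [0001]: F1=0 F2=1 -> F1&~F2 -> 0
  row 2 [0010]: F1=0 F2=1 -> F1&~F2 -> 0
  row 3 [0011]: F1=0 F2=1 -> F1&~F2 -> 0
  row 4 [0100]: F1=1 F2=1 -> F1&~F2 -> 0
  row 5 [0101]: F1=1 F2=1 -> F1&~F2 -> 0
  row 6 [0110]: F1=1 F2=1 -> F1&~F2 -> 0
  row 7 [0111]: F1=1 F2=1 -> F1&~F2 -> 0
  row 8 [1000]: F1=0 F2=1 -> F1&~F2 -> 0
  row 9 [1001]: F1=0 F2=1 -> F1&~F2 -> 0
  row 10 [1010]: F1=0 F2=1 -> F1&~F2 -> 0
  row 11 [1011]: F1=0 F2=1 -> F1&~F2 -> 0
  row 12 [1100]: F1=0 F2=1 -> F1&~F2 -> 0
  row 13 [1101]: F1=0 F2=1 -> F1&~F2 -> 0
  row 14 [1110]: F1=0 F2=1 -> F1&~F2 -> 0
  row 15 [1111]: F1=0 F2=0 -> F1&~F2 -> 0
Full result column, 4 rows per line (u,v fixed per line; w,z runs 00..11 left to right):
  rows 0-3 [u,v=00]: 0000  = hex 0
  rows 4-7 [u,v=01]: 0000  = hex 0
  rows 8-11 [u,v=10]: 0000  = hex 0
  rows 12-15 [u,v=11]: 0000  = hex 0
Counterexample vector (row 0 .. row 15) = 0000000000000000
Output column grouped in 4s = 0000 0000 0000 0000 = 0x0000
Convert to decimal digit by digit (value = value*16 + digit):
  0 -> 0
  0*16 + 0 = 0
  0*16 + 0 = 0
  0*16 + 0 = 0
Decimal = 0

0


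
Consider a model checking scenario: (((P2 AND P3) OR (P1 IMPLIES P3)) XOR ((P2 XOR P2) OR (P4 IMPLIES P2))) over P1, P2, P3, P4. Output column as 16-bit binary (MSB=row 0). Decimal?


Formula: (((P2 AND P3) OR (P1 IMPLIES P3)) XOR ((P2 XOR P2) OR (P4 IMPLIES P2))) over P1, P2, P3, P4 (16 rows)
Evaluate each row (bits = P1,P2,P3,P4, MSB first):
  row 0 [0000]: (((0 AND 0) OR (0 IMPLIES 0)) XOR ((0 XOR 0) OR (0 IMPLIES 0))) -> 0
  row 1 [0001]: (((0 AND 0) OR (0 IMPLIES 0)) XOR ((0 XOR 0) OR (1 IMPLIES 0))) -> 1
  row 2 [0010]: (((0 AND 1) OR (0 IMPLIES 1)) XOR ((0 XOR 0) OR (0 IMPLIES 0))) -> 0
  row 3 [0011]: (((0 AND 1) OR (0 IMPLIES 1)) XOR ((0 XOR 0) OR (1 IMPLIES 0))) -> 1
  row 4 [0100]: (((1 AND 0) OR (0 IMPLIES 0)) XOR ((1 XOR 1) OR (0 IMPLIES 1))) -> 0
  row 5 [0101]: (((1 AND 0) OR (0 IMPLIES 0)) XOR ((1 XOR 1) OR (1 IMPLIES 1))) -> 0
  row 6 [0110]: (((1 AND 1) OR (0 IMPLIES 1)) XOR ((1 XOR 1) OR (0 IMPLIES 1))) -> 0
  row 7 [0111]: (((1 AND 1) OR (0 IMPLIES 1)) XOR ((1 XOR 1) OR (1 IMPLIES 1))) -> 0
  row 8 [1000]: (((0 AND 0) OR (1 IMPLIES 0)) XOR ((0 XOR 0) OR (0 IMPLIES 0))) -> 1
  row 9 [1001]: (((0 AND 0) OR (1 IMPLIES 0)) XOR ((0 XOR 0) OR (1 IMPLIES 0))) -> 0
  row 10 [1010]: (((0 AND 1) OR (1 IMPLIES 1)) XOR ((0 XOR 0) OR (0 IMPLIES 0))) -> 0
  row 11 [1011]: (((0 AND 1) OR (1 IMPLIES 1)) XOR ((0 XOR 0) OR (1 IMPLIES 0))) -> 1
  row 12 [1100]: (((1 AND 0) OR (1 IMPLIES 0)) XOR ((1 XOR 1) OR (0 IMPLIES 1))) -> 1
  row 13 [1101]: (((1 AND 0) OR (1 IMPLIES 0)) XOR ((1 XOR 1) OR (1 IMPLIES 1))) -> 1
  row 14 [1110]: (((1 AND 1) OR (1 IMPLIES 1)) XOR ((1 XOR 1) OR (0 IMPLIES 1))) -> 0
  row 15 [1111]: (((1 AND 1) OR (1 IMPLIES 1)) XOR ((1 XOR 1) OR (1 IMPLIES 1))) -> 0
Full result column, 4 rows per line (P1,P2 fixed per line; P3,P4 runs 00..11 left to right):
  rows 0-3 [P1,P2=00]: 0101  = hex 5
  rows 4-7 [P1,P2=01]: 0000  = hex 0
  rows 8-11 [P1,P2=10]: 1001  = hex 9
  rows 12-15 [P1,P2=11]: 1100  = hex C
Output column (row 0 .. row 15) = 0101000010011100
Output column grouped in 4s = 0101 0000 1001 1100 = 0x509C
Convert to decimal digit by digit (value = value*16 + digit):
  5 -> 5
  5*16 + 0 = 80
  80*16 + 9 = 1289
  1289*16 + 12 (C) = 20636
Decimal = 20636

20636


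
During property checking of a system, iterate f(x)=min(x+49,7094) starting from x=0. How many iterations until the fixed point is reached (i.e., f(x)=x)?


Step 1: x=0, cap=7094, increment=49
Step 2: x grows by 49 each step until capped at 7094; fixed point is x=7094
Step 3: iterations = ceil(7094/49) = 145

145


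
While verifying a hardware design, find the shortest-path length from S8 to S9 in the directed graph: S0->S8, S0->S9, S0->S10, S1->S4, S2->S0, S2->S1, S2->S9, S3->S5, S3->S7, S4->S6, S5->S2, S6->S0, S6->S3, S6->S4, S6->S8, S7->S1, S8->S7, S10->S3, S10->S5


BFS layer-by-layer from S8:
  dist 0: {S8}
  dist 1: {S7}
  dist 2: {S1}
  dist 3: {S4}
  dist 4: {S6}
  dist 5: {S0, S3}
  dist 6: {S5, S9, S10}
  -> S9 reached at distance 6
Shortest path length = 6

6


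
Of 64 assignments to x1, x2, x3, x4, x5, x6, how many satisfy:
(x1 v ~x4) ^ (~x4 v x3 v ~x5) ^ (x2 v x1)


CNF with 3 clauses over 6 vars (64 assignments).
An assignment satisfies CNF iff every clause has >=1 true literal.
Check each row (bits = x1,x2,x3,x4,x5,x6; clause T/F shown):
  row 0 [000000]: clauses=TTF -> 0
  row 1 [000001]: clauses=TTF -> 0
  row 2 [000010]: clauses=TTF -> 0
  row 3 [000011]: clauses=TTF -> 0
  row 4 [000100]: clauses=FTF -> 0
  (every remaining row is evaluated the same way; all 64 results are listed next)
Full result column, 8 rows per line (x1,x2,x3 fixed per line; x4,x5,x6 runs 000..111 left to right):
  rows 0-7 [x1,x2,x3=000]: 00000000  (ones: 0)
  rows 8-15 [x1,x2,x3=001]: 00000000  (ones: 0)
  rows 16-23 [x1,x2,x3=010]: 11110000  (ones: 4)
  rows 24-31 [x1,x2,x3=011]: 11110000  (ones: 4)
  rows 32-39 [x1,x2,x3=100]: 11111100  (ones: 6)
  rows 40-47 [x1,x2,x3=101]: 11111111  (ones: 8)
  rows 48-55 [x1,x2,x3=110]: 11111100  (ones: 6)
  rows 56-63 [x1,x2,x3=111]: 11111111  (ones: 8)
Satisfying assignments = 0+0+4+4+6+8+6+8 = 36

36


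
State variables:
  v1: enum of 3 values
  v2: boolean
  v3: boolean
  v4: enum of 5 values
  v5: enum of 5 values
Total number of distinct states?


State space = product of domain sizes of all variables.
Domain sizes:
  v1 (enum of 3 values): 3
  v2 (boolean): 2
  v3 (boolean): 2
  v4 (enum of 5 values): 5
  v5 (enum of 5 values): 5
Product = 3 * 2 * 2 * 5 * 5 = 300

300


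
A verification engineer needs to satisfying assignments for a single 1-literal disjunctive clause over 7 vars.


Step 1: Total=2^7=128
Step 2: Unsat when all 1 false: 2^6=64
Step 3: Sat=128-64=64

64


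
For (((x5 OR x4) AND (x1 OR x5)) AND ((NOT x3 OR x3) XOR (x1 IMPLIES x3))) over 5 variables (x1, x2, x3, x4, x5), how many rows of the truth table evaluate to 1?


Formula: (((x5 OR x4) AND (x1 OR x5)) AND ((NOT x3 OR x3) XOR (x1 IMPLIES x3))) over 5 vars (32 rows)
Evaluate each row (x1, x2, x3, x4, x5 as bits, MSB first):
  row 0 [00000]: (((0 OR 0) AND (0 OR 0)) AND ((NOT 0 OR 0) XOR (0 IMPLIES 0))) -> 0
  row 1 [00001]: (((1 OR 0) AND (0 OR 1)) AND ((NOT 0 OR 0) XOR (0 IMPLIES 0))) -> 0
  row 2 [00010]: (((0 OR 1) AND (0 OR 0)) AND ((NOT 0 OR 0) XOR (0 IMPLIES 0))) -> 0
  row 3 [00011]: (((1 OR 1) AND (0 OR 1)) AND ((NOT 0 OR 0) XOR (0 IMPLIES 0))) -> 0
  row 4 [00100]: (((0 OR 0) AND (0 OR 0)) AND ((NOT 1 OR 1) XOR (0 IMPLIES 1))) -> 0
  row 5 [00101]: (((1 OR 0) AND (0 OR 1)) AND ((NOT 1 OR 1) XOR (0 IMPLIES 1))) -> 0
  row 6 [00110]: (((0 OR 1) AND (0 OR 0)) AND ((NOT 1 OR 1) XOR (0 IMPLIES 1))) -> 0
  row 7 [00111]: (((1 OR 1) AND (0 OR 1)) AND ((NOT 1 OR 1) XOR (0 IMPLIES 1))) -> 0
  row 8 [01000]: (((0 OR 0) AND (0 OR 0)) AND ((NOT 0 OR 0) XOR (0 IMPLIES 0))) -> 0
  row 9 [01001]: (((1 OR 0) AND (0 OR 1)) AND ((NOT 0 OR 0) XOR (0 IMPLIES 0))) -> 0
  row 10 [01010]: (((0 OR 1) AND (0 OR 0)) AND ((NOT 0 OR 0) XOR (0 IMPLIES 0))) -> 0
  row 11 [01011]: (((1 OR 1) AND (0 OR 1)) AND ((NOT 0 OR 0) XOR (0 IMPLIES 0))) -> 0
  row 12 [01100]: (((0 OR 0) AND (0 OR 0)) AND ((NOT 1 OR 1) XOR (0 IMPLIES 1))) -> 0
  row 13 [01101]: (((1 OR 0) AND (0 OR 1)) AND ((NOT 1 OR 1) XOR (0 IMPLIES 1))) -> 0
  row 14 [01110]: (((0 OR 1) AND (0 OR 0)) AND ((NOT 1 OR 1) XOR (0 IMPLIES 1))) -> 0
  row 15 [01111]: (((1 OR 1) AND (0 OR 1)) AND ((NOT 1 OR 1) XOR (0 IMPLIES 1))) -> 0
  row 16 [10000]: (((0 OR 0) AND (1 OR 0)) AND ((NOT 0 OR 0) XOR (1 IMPLIES 0))) -> 0
  row 17 [10001]: (((1 OR 0) AND (1 OR 1)) AND ((NOT 0 OR 0) XOR (1 IMPLIES 0))) -> 1
  row 18 [10010]: (((0 OR 1) AND (1 OR 0)) AND ((NOT 0 OR 0) XOR (1 IMPLIES 0))) -> 1
  row 19 [10011]: (((1 OR 1) AND (1 OR 1)) AND ((NOT 0 OR 0) XOR (1 IMPLIES 0))) -> 1
  row 20 [10100]: (((0 OR 0) AND (1 OR 0)) AND ((NOT 1 OR 1) XOR (1 IMPLIES 1))) -> 0
  row 21 [10101]: (((1 OR 0) AND (1 OR 1)) AND ((NOT 1 OR 1) XOR (1 IMPLIES 1))) -> 0
  row 22 [10110]: (((0 OR 1) AND (1 OR 0)) AND ((NOT 1 OR 1) XOR (1 IMPLIES 1))) -> 0
  row 23 [10111]: (((1 OR 1) AND (1 OR 1)) AND ((NOT 1 OR 1) XOR (1 IMPLIES 1))) -> 0
  row 24 [11000]: (((0 OR 0) AND (1 OR 0)) AND ((NOT 0 OR 0) XOR (1 IMPLIES 0))) -> 0
  row 25 [11001]: (((1 OR 0) AND (1 OR 1)) AND ((NOT 0 OR 0) XOR (1 IMPLIES 0))) -> 1
  row 26 [11010]: (((0 OR 1) AND (1 OR 0)) AND ((NOT 0 OR 0) XOR (1 IMPLIES 0))) -> 1
  row 27 [11011]: (((1 OR 1) AND (1 OR 1)) AND ((NOT 0 OR 0) XOR (1 IMPLIES 0))) -> 1
  row 28 [11100]: (((0 OR 0) AND (1 OR 0)) AND ((NOT 1 OR 1) XOR (1 IMPLIES 1))) -> 0
  row 29 [11101]: (((1 OR 0) AND (1 OR 1)) AND ((NOT 1 OR 1) XOR (1 IMPLIES 1))) -> 0
  row 30 [11110]: (((0 OR 1) AND (1 OR 0)) AND ((NOT 1 OR 1) XOR (1 IMPLIES 1))) -> 0
  row 31 [11111]: (((1 OR 1) AND (1 OR 1)) AND ((NOT 1 OR 1) XOR (1 IMPLIES 1))) -> 0
Full result column, 8 rows per line (x1,x2 fixed per line; x3,x4,x5 runs 000..111 left to right):
  rows 0-7 [x1,x2=00]: 00000000  (ones: 0)
  rows 8-15 [x1,x2=01]: 00000000  (ones: 0)
  rows 16-23 [x1,x2=10]: 01110000  (ones: 3)
  rows 24-31 [x1,x2=11]: 01110000  (ones: 3)
Count of 1-rows = 0+0+3+3 = 6

6


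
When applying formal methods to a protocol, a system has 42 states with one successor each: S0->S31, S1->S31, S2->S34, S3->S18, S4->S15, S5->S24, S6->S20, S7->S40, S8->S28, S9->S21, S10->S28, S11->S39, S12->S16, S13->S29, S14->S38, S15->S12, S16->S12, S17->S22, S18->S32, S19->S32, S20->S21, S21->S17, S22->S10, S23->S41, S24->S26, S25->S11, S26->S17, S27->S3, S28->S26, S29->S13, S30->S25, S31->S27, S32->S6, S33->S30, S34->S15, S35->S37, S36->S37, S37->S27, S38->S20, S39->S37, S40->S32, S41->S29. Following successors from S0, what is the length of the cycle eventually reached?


Trace from S0 until a state repeats:
  S0 -> S31 -> S27 -> S3 -> S18 -> S32 -> S6 -> S20 -> S21 -> S17 -> S22 -> S10 -> S28 -> S26 -> S17
S17 first seen at step 9, revisited at step 14.
Cycle length = 14 - 9 = 5

5


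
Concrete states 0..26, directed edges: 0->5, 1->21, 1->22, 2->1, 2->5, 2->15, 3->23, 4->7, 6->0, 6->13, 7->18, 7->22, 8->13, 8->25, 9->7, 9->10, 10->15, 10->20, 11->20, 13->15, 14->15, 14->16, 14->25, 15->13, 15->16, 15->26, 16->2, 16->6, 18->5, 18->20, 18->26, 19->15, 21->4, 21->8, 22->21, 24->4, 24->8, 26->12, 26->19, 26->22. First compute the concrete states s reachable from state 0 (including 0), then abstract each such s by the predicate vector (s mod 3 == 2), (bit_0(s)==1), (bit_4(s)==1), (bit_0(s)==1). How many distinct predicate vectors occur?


BFS from 0:
Concrete reachable: {0, 5}
Abstract via predicates (s mod 3 == 2), (bit_0(s)==1), (bit_4(s)==1), (bit_0(s)==1):
  (0,0,0,0) <- {0}
  (1,1,0,1) <- {5}
Distinct abstract states = 2

2


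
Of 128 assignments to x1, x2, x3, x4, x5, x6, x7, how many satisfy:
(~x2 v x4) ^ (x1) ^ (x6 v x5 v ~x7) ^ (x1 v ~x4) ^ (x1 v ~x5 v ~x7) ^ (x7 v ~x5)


CNF with 6 clauses over 7 vars (128 assignments).
An assignment satisfies CNF iff every clause has >=1 true literal.
Check each row (bits = x1,x2,x3,x4,x5,x6,x7; clause T/F shown):
  row 0 [0000000]: clauses=TFTTTT -> 0
  row 1 [0000001]: clauses=TFFTTT -> 0
  row 2 [0000010]: clauses=TFTTTT -> 0
  row 3 [0000011]: clauses=TFTTTT -> 0
  row 4 [0000100]: clauses=TFTTTF -> 0
  (every remaining row is evaluated the same way; all 128 results are listed next)
Full result column, 8 rows per line (x1,x2,x3,x4 fixed per line; x5,x6,x7 runs 000..111 left to right):
  rows 0-7 [x1,x2,x3,x4=0000]: 00000000  (ones: 0)
  rows 8-15 [x1,x2,x3,x4=0001]: 00000000  (ones: 0)
  rows 16-23 [x1,x2,x3,x4=0010]: 00000000  (ones: 0)
  rows 24-31 [x1,x2,x3,x4=0011]: 00000000  (ones: 0)
  rows 32-39 [x1,x2,x3,x4=0100]: 00000000  (ones: 0)
  rows 40-47 [x1,x2,x3,x4=0101]: 00000000  (ones: 0)
  rows 48-55 [x1,x2,x3,x4=0110]: 00000000  (ones: 0)
  rows 56-63 [x1,x2,x3,x4=0111]: 00000000  (ones: 0)
  rows 64-71 [x1,x2,x3,x4=1000]: 10110101  (ones: 5)
  rows 72-79 [x1,x2,x3,x4=1001]: 10110101  (ones: 5)
  rows 80-87 [x1,x2,x3,x4=1010]: 10110101  (ones: 5)
  rows 88-95 [x1,x2,x3,x4=1011]: 10110101  (ones: 5)
  rows 96-103 [x1,x2,x3,x4=1100]: 00000000  (ones: 0)
  rows 104-111 [x1,x2,x3,x4=1101]: 10110101  (ones: 5)
  rows 112-119 [x1,x2,x3,x4=1110]: 00000000  (ones: 0)
  rows 120-127 [x1,x2,x3,x4=1111]: 10110101  (ones: 5)
Satisfying assignments = 0+0+0+0+0+0+0+0+5+5+5+5+0+5+0+5 = 30

30


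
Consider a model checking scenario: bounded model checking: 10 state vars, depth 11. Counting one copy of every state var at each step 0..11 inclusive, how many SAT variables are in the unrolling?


BMC unrolls to depth k, creating one copy of each state var for steps 0..k.
Step count = 11 + 1 = 12 (steps 0 through 11)
Vars per step = 10
Total = 10 * 12 = 120

120


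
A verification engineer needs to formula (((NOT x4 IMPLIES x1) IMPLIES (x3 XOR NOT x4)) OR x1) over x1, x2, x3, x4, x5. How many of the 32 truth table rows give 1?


Formula: (((NOT x4 IMPLIES x1) IMPLIES (x3 XOR NOT x4)) OR x1) over 5 vars (32 rows)
Evaluate each row (x1, x2, x3, x4, x5 as bits, MSB first):
  row 0 [00000]: (((NOT 0 IMPLIES 0) IMPLIES (0 XOR NOT 0)) OR 0) -> 1
  row 1 [00001]: (((NOT 0 IMPLIES 0) IMPLIES (0 XOR NOT 0)) OR 0) -> 1
  row 2 [00010]: (((NOT 1 IMPLIES 0) IMPLIES (0 XOR NOT 1)) OR 0) -> 0
  row 3 [00011]: (((NOT 1 IMPLIES 0) IMPLIES (0 XOR NOT 1)) OR 0) -> 0
  row 4 [00100]: (((NOT 0 IMPLIES 0) IMPLIES (1 XOR NOT 0)) OR 0) -> 1
  row 5 [00101]: (((NOT 0 IMPLIES 0) IMPLIES (1 XOR NOT 0)) OR 0) -> 1
  row 6 [00110]: (((NOT 1 IMPLIES 0) IMPLIES (1 XOR NOT 1)) OR 0) -> 1
  row 7 [00111]: (((NOT 1 IMPLIES 0) IMPLIES (1 XOR NOT 1)) OR 0) -> 1
  row 8 [01000]: (((NOT 0 IMPLIES 0) IMPLIES (0 XOR NOT 0)) OR 0) -> 1
  row 9 [01001]: (((NOT 0 IMPLIES 0) IMPLIES (0 XOR NOT 0)) OR 0) -> 1
  row 10 [01010]: (((NOT 1 IMPLIES 0) IMPLIES (0 XOR NOT 1)) OR 0) -> 0
  row 11 [01011]: (((NOT 1 IMPLIES 0) IMPLIES (0 XOR NOT 1)) OR 0) -> 0
  row 12 [01100]: (((NOT 0 IMPLIES 0) IMPLIES (1 XOR NOT 0)) OR 0) -> 1
  row 13 [01101]: (((NOT 0 IMPLIES 0) IMPLIES (1 XOR NOT 0)) OR 0) -> 1
  row 14 [01110]: (((NOT 1 IMPLIES 0) IMPLIES (1 XOR NOT 1)) OR 0) -> 1
  row 15 [01111]: (((NOT 1 IMPLIES 0) IMPLIES (1 XOR NOT 1)) OR 0) -> 1
  row 16 [10000]: (((NOT 0 IMPLIES 1) IMPLIES (0 XOR NOT 0)) OR 1) -> 1
  row 17 [10001]: (((NOT 0 IMPLIES 1) IMPLIES (0 XOR NOT 0)) OR 1) -> 1
  row 18 [10010]: (((NOT 1 IMPLIES 1) IMPLIES (0 XOR NOT 1)) OR 1) -> 1
  row 19 [10011]: (((NOT 1 IMPLIES 1) IMPLIES (0 XOR NOT 1)) OR 1) -> 1
  row 20 [10100]: (((NOT 0 IMPLIES 1) IMPLIES (1 XOR NOT 0)) OR 1) -> 1
  row 21 [10101]: (((NOT 0 IMPLIES 1) IMPLIES (1 XOR NOT 0)) OR 1) -> 1
  row 22 [10110]: (((NOT 1 IMPLIES 1) IMPLIES (1 XOR NOT 1)) OR 1) -> 1
  row 23 [10111]: (((NOT 1 IMPLIES 1) IMPLIES (1 XOR NOT 1)) OR 1) -> 1
  row 24 [11000]: (((NOT 0 IMPLIES 1) IMPLIES (0 XOR NOT 0)) OR 1) -> 1
  row 25 [11001]: (((NOT 0 IMPLIES 1) IMPLIES (0 XOR NOT 0)) OR 1) -> 1
  row 26 [11010]: (((NOT 1 IMPLIES 1) IMPLIES (0 XOR NOT 1)) OR 1) -> 1
  row 27 [11011]: (((NOT 1 IMPLIES 1) IMPLIES (0 XOR NOT 1)) OR 1) -> 1
  row 28 [11100]: (((NOT 0 IMPLIES 1) IMPLIES (1 XOR NOT 0)) OR 1) -> 1
  row 29 [11101]: (((NOT 0 IMPLIES 1) IMPLIES (1 XOR NOT 0)) OR 1) -> 1
  row 30 [11110]: (((NOT 1 IMPLIES 1) IMPLIES (1 XOR NOT 1)) OR 1) -> 1
  row 31 [11111]: (((NOT 1 IMPLIES 1) IMPLIES (1 XOR NOT 1)) OR 1) -> 1
Full result column, 8 rows per line (x1,x2 fixed per line; x3,x4,x5 runs 000..111 left to right):
  rows 0-7 [x1,x2=00]: 11001111  (ones: 6)
  rows 8-15 [x1,x2=01]: 11001111  (ones: 6)
  rows 16-23 [x1,x2=10]: 11111111  (ones: 8)
  rows 24-31 [x1,x2=11]: 11111111  (ones: 8)
Count of 1-rows = 6+6+8+8 = 28

28


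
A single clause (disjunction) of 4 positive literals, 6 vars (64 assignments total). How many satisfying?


Step 1: Total=2^6=64
Step 2: Unsat when all 4 false: 2^2=4
Step 3: Sat=64-4=60

60


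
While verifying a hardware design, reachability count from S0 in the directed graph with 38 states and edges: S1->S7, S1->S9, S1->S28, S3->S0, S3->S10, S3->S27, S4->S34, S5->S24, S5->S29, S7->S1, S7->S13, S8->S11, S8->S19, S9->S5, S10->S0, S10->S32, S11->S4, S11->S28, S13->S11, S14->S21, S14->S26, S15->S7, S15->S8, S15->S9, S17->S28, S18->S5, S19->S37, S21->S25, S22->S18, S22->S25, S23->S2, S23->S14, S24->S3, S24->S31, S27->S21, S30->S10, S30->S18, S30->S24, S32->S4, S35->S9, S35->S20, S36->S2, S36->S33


BFS from S0:
  layer 0: {S0}
Reachable set: {S0}
Count = 1

1


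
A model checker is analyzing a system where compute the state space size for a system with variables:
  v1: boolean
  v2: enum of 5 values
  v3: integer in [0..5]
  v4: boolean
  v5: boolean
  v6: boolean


State space = product of domain sizes of all variables.
Domain sizes:
  v1 (boolean): 2
  v2 (enum of 5 values): 5
  v3 (integer in [0..5]): 6
  v4 (boolean): 2
  v5 (boolean): 2
  v6 (boolean): 2
Product = 2 * 5 * 6 * 2 * 2 * 2 = 480

480


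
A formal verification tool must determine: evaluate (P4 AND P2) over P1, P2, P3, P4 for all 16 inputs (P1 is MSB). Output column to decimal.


Formula: (P4 AND P2) over P1, P2, P3, P4 (16 rows)
Evaluate each row (bits = P1,P2,P3,P4, MSB first):
  row 0 [0000]: (0 AND 0) -> 0
  row 1 [0001]: (1 AND 0) -> 0
  row 2 [0010]: (0 AND 0) -> 0
  row 3 [0011]: (1 AND 0) -> 0
  row 4 [0100]: (0 AND 1) -> 0
  row 5 [0101]: (1 AND 1) -> 1
  row 6 [0110]: (0 AND 1) -> 0
  row 7 [0111]: (1 AND 1) -> 1
  row 8 [1000]: (0 AND 0) -> 0
  row 9 [1001]: (1 AND 0) -> 0
  row 10 [1010]: (0 AND 0) -> 0
  row 11 [1011]: (1 AND 0) -> 0
  row 12 [1100]: (0 AND 1) -> 0
  row 13 [1101]: (1 AND 1) -> 1
  row 14 [1110]: (0 AND 1) -> 0
  row 15 [1111]: (1 AND 1) -> 1
Full result column, 4 rows per line (P1,P2 fixed per line; P3,P4 runs 00..11 left to right):
  rows 0-3 [P1,P2=00]: 0000  = hex 0
  rows 4-7 [P1,P2=01]: 0101  = hex 5
  rows 8-11 [P1,P2=10]: 0000  = hex 0
  rows 12-15 [P1,P2=11]: 0101  = hex 5
Output column (row 0 .. row 15) = 0000010100000101
Output column grouped in 4s = 0000 0101 0000 0101 = 0x0505
Convert to decimal digit by digit (value = value*16 + digit):
  0 -> 0
  0*16 + 5 = 5
  5*16 + 0 = 80
  80*16 + 5 = 1285
Decimal = 1285

1285


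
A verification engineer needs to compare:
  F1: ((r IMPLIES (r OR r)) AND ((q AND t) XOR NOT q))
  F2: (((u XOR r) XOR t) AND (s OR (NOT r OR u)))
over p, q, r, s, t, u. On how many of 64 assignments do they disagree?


F1 = ((r IMPLIES (r OR r)) AND ((q AND t) XOR NOT q))
F2 = (((u XOR r) XOR t) AND (s OR (NOT r OR u)))
Evaluate both on each of 64 rows (bits = p,q,r,s,t,u):
  row 0 [000000]: F1=1 F2=0 (differ) -> 1
  row 1 [000001]: F1=1 F2=1 -> 0
  row 2 [000010]: F1=1 F2=1 -> 0
  row 3 [000011]: F1=1 F2=0 (differ) -> 1
  row 4 [000100]: F1=1 F2=0 (differ) -> 1
  (every remaining row is evaluated the same way; all 64 results are listed next)
Full result column, 8 rows per line (p,q,r fixed per line; s,t,u runs 000..111 left to right):
  rows 0-7 [p,q,r=000]: 10011001  (ones: 4)
  rows 8-15 [p,q,r=001]: 11100110  (ones: 5)
  rows 16-23 [p,q,r=010]: 01010101  (ones: 4)
  rows 24-31 [p,q,r=011]: 00101010  (ones: 3)
  rows 32-39 [p,q,r=100]: 10011001  (ones: 4)
  rows 40-47 [p,q,r=101]: 11100110  (ones: 5)
  rows 48-55 [p,q,r=110]: 01010101  (ones: 4)
  rows 56-63 [p,q,r=111]: 00101010  (ones: 3)
Disagreements = 4+5+4+3+4+5+4+3 = 32

32


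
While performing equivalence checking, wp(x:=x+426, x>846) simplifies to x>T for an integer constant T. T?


Formula: wp(x:=E, P) = P[E/x] (substitute E for x in postcondition)
Step 1: Postcondition: x>846
Step 2: Substitute x+426 for x: x+426>846
Step 3: Solve for x: x > 846-426 = 420

420


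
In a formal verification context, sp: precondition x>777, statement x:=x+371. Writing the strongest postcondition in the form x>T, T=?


Formula: sp(P, x:=E) = exists old_x. (x = E[old_x/x]) AND P[old_x/x] (old_x is the value of x before the assignment; eliminate old_x by solving x = E[old_x/x] for old_x)
Step 1: Precondition P: x>777, i.e. old_x > 777
Step 2: Assignment gives x = old_x + 371, so old_x = x - 371
Step 3: Substitute into P: x - 371 > 777
Step 4: Simplify: x > 777+371 = 1148

1148


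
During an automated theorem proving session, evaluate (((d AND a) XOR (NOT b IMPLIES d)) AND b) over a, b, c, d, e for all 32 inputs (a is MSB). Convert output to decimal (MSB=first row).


Formula: (((d AND a) XOR (NOT b IMPLIES d)) AND b) over a, b, c, d, e (32 rows)
Evaluate each row (bits = a,b,c,d,e, MSB first):
  row 0 [00000]: (((0 AND 0) XOR (NOT 0 IMPLIES 0)) AND 0) -> 0
  row 1 [00001]: (((0 AND 0) XOR (NOT 0 IMPLIES 0)) AND 0) -> 0
  row 2 [00010]: (((1 AND 0) XOR (NOT 0 IMPLIES 1)) AND 0) -> 0
  row 3 [00011]: (((1 AND 0) XOR (NOT 0 IMPLIES 1)) AND 0) -> 0
  row 4 [00100]: (((0 AND 0) XOR (NOT 0 IMPLIES 0)) AND 0) -> 0
  row 5 [00101]: (((0 AND 0) XOR (NOT 0 IMPLIES 0)) AND 0) -> 0
  row 6 [00110]: (((1 AND 0) XOR (NOT 0 IMPLIES 1)) AND 0) -> 0
  row 7 [00111]: (((1 AND 0) XOR (NOT 0 IMPLIES 1)) AND 0) -> 0
  row 8 [01000]: (((0 AND 0) XOR (NOT 1 IMPLIES 0)) AND 1) -> 1
  row 9 [01001]: (((0 AND 0) XOR (NOT 1 IMPLIES 0)) AND 1) -> 1
  row 10 [01010]: (((1 AND 0) XOR (NOT 1 IMPLIES 1)) AND 1) -> 1
  row 11 [01011]: (((1 AND 0) XOR (NOT 1 IMPLIES 1)) AND 1) -> 1
  row 12 [01100]: (((0 AND 0) XOR (NOT 1 IMPLIES 0)) AND 1) -> 1
  row 13 [01101]: (((0 AND 0) XOR (NOT 1 IMPLIES 0)) AND 1) -> 1
  row 14 [01110]: (((1 AND 0) XOR (NOT 1 IMPLIES 1)) AND 1) -> 1
  row 15 [01111]: (((1 AND 0) XOR (NOT 1 IMPLIES 1)) AND 1) -> 1
  row 16 [10000]: (((0 AND 1) XOR (NOT 0 IMPLIES 0)) AND 0) -> 0
  row 17 [10001]: (((0 AND 1) XOR (NOT 0 IMPLIES 0)) AND 0) -> 0
  row 18 [10010]: (((1 AND 1) XOR (NOT 0 IMPLIES 1)) AND 0) -> 0
  row 19 [10011]: (((1 AND 1) XOR (NOT 0 IMPLIES 1)) AND 0) -> 0
  row 20 [10100]: (((0 AND 1) XOR (NOT 0 IMPLIES 0)) AND 0) -> 0
  row 21 [10101]: (((0 AND 1) XOR (NOT 0 IMPLIES 0)) AND 0) -> 0
  row 22 [10110]: (((1 AND 1) XOR (NOT 0 IMPLIES 1)) AND 0) -> 0
  row 23 [10111]: (((1 AND 1) XOR (NOT 0 IMPLIES 1)) AND 0) -> 0
  row 24 [11000]: (((0 AND 1) XOR (NOT 1 IMPLIES 0)) AND 1) -> 1
  row 25 [11001]: (((0 AND 1) XOR (NOT 1 IMPLIES 0)) AND 1) -> 1
  row 26 [11010]: (((1 AND 1) XOR (NOT 1 IMPLIES 1)) AND 1) -> 0
  row 27 [11011]: (((1 AND 1) XOR (NOT 1 IMPLIES 1)) AND 1) -> 0
  row 28 [11100]: (((0 AND 1) XOR (NOT 1 IMPLIES 0)) AND 1) -> 1
  row 29 [11101]: (((0 AND 1) XOR (NOT 1 IMPLIES 0)) AND 1) -> 1
  row 30 [11110]: (((1 AND 1) XOR (NOT 1 IMPLIES 1)) AND 1) -> 0
  row 31 [11111]: (((1 AND 1) XOR (NOT 1 IMPLIES 1)) AND 1) -> 0
Full result column, 4 rows per line (a,b,c fixed per line; d,e runs 00..11 left to right):
  rows 0-3 [a,b,c=000]: 0000  = hex 0
  rows 4-7 [a,b,c=001]: 0000  = hex 0
  rows 8-11 [a,b,c=010]: 1111  = hex F
  rows 12-15 [a,b,c=011]: 1111  = hex F
  rows 16-19 [a,b,c=100]: 0000  = hex 0
  rows 20-23 [a,b,c=101]: 0000  = hex 0
  rows 24-27 [a,b,c=110]: 1100  = hex C
  rows 28-31 [a,b,c=111]: 1100  = hex C
Output column (row 0 .. row 31) = 00000000111111110000000011001100
Output column grouped in 4s = 0000 0000 1111 1111 0000 0000 1100 1100 = 0x00FF00CC
Convert to decimal digit by digit (value = value*16 + digit):
  0 -> 0
  0*16 + 0 = 0
  0*16 + 15 (F) = 15
  15*16 + 15 (F) = 255
  255*16 + 0 = 4080
  4080*16 + 0 = 65280
  65280*16 + 12 (C) = 1044492
  1044492*16 + 12 (C) = 16711884
Decimal = 16711884

16711884


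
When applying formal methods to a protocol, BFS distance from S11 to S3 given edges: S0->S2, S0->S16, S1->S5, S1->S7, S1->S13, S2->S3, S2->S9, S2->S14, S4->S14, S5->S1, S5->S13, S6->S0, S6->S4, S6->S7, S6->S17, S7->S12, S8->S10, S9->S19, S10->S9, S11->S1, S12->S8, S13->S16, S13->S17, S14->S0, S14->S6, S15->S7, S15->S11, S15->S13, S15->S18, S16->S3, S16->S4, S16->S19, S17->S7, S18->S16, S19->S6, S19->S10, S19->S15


BFS layer-by-layer from S11:
  dist 0: {S11}
  dist 1: {S1}
  dist 2: {S5, S7, S13}
  dist 3: {S12, S16, S17}
  dist 4: {S3, S4, S8, S19}
  -> S3 reached at distance 4
Shortest path length = 4

4


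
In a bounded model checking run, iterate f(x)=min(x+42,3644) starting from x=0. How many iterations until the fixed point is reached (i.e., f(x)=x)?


Step 1: x=0, cap=3644, increment=42
Step 2: x grows by 42 each step until capped at 3644; fixed point is x=3644
Step 3: iterations = ceil(3644/42) = 87

87


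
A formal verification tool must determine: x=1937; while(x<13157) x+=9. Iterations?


Step 1: x goes from 1937 toward 13157 by 9; the body runs while x<13157, so iterations = ceil((bound-start)/step)
Step 2: Distance=11220
Step 3: ceil(11220/9)=1247

1247


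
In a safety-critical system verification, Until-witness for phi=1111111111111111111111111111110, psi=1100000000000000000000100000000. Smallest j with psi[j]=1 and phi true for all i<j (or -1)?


(phi U psi) at 0: need smallest j with psi[j]=1 and phi[i]=1 for all i in [0,j).
Scan from step 0:
  step 0: psi=1 and phi held for [0,0) -> witness found
Witness step = 0

0


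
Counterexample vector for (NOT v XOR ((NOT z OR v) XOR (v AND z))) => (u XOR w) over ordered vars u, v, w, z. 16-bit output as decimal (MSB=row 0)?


F1 = (NOT v XOR ((NOT z OR v) XOR (v AND z)))
F2 = (u XOR w)
Counterexample to F1=>F2 is where F1=1 and F2=0.
Evaluate each row (bits = u,v,w,z, MSB first):
  row 0 [0000]: F1=0 F2=0 -> F1&~F2 -> 0
  row 1 [0001]: F1=1 F2=0 -> F1&~F2 -> 1
  row 2 [0010]: F1=0 F2=1 -> F1&~F2 -> 0
  row 3 [0011]: F1=1 F2=1 -> F1&~F2 -> 0
  row 4 [0100]: F1=1 F2=0 -> F1&~F2 -> 1
  row 5 [0101]: F1=0 F2=0 -> F1&~F2 -> 0
  row 6 [0110]: F1=1 F2=1 -> F1&~F2 -> 0
  row 7 [0111]: F1=0 F2=1 -> F1&~F2 -> 0
  row 8 [1000]: F1=0 F2=1 -> F1&~F2 -> 0
  row 9 [1001]: F1=1 F2=1 -> F1&~F2 -> 0
  row 10 [1010]: F1=0 F2=0 -> F1&~F2 -> 0
  row 11 [1011]: F1=1 F2=0 -> F1&~F2 -> 1
  row 12 [1100]: F1=1 F2=1 -> F1&~F2 -> 0
  row 13 [1101]: F1=0 F2=1 -> F1&~F2 -> 0
  row 14 [1110]: F1=1 F2=0 -> F1&~F2 -> 1
  row 15 [1111]: F1=0 F2=0 -> F1&~F2 -> 0
Full result column, 4 rows per line (u,v fixed per line; w,z runs 00..11 left to right):
  rows 0-3 [u,v=00]: 0100  = hex 4
  rows 4-7 [u,v=01]: 1000  = hex 8
  rows 8-11 [u,v=10]: 0001  = hex 1
  rows 12-15 [u,v=11]: 0010  = hex 2
Counterexample vector (row 0 .. row 15) = 0100100000010010
Output column grouped in 4s = 0100 1000 0001 0010 = 0x4812
Convert to decimal digit by digit (value = value*16 + digit):
  4 -> 4
  4*16 + 8 = 72
  72*16 + 1 = 1153
  1153*16 + 2 = 18450
Decimal = 18450

18450


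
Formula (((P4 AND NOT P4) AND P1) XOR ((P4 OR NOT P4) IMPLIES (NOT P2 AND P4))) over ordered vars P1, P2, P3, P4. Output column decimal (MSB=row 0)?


Formula: (((P4 AND NOT P4) AND P1) XOR ((P4 OR NOT P4) IMPLIES (NOT P2 AND P4))) over P1, P2, P3, P4 (16 rows)
Evaluate each row (bits = P1,P2,P3,P4, MSB first):
  row 0 [0000]: (((0 AND NOT 0) AND 0) XOR ((0 OR NOT 0) IMPLIES (NOT 0 AND 0))) -> 0
  row 1 [0001]: (((1 AND NOT 1) AND 0) XOR ((1 OR NOT 1) IMPLIES (NOT 0 AND 1))) -> 1
  row 2 [0010]: (((0 AND NOT 0) AND 0) XOR ((0 OR NOT 0) IMPLIES (NOT 0 AND 0))) -> 0
  row 3 [0011]: (((1 AND NOT 1) AND 0) XOR ((1 OR NOT 1) IMPLIES (NOT 0 AND 1))) -> 1
  row 4 [0100]: (((0 AND NOT 0) AND 0) XOR ((0 OR NOT 0) IMPLIES (NOT 1 AND 0))) -> 0
  row 5 [0101]: (((1 AND NOT 1) AND 0) XOR ((1 OR NOT 1) IMPLIES (NOT 1 AND 1))) -> 0
  row 6 [0110]: (((0 AND NOT 0) AND 0) XOR ((0 OR NOT 0) IMPLIES (NOT 1 AND 0))) -> 0
  row 7 [0111]: (((1 AND NOT 1) AND 0) XOR ((1 OR NOT 1) IMPLIES (NOT 1 AND 1))) -> 0
  row 8 [1000]: (((0 AND NOT 0) AND 1) XOR ((0 OR NOT 0) IMPLIES (NOT 0 AND 0))) -> 0
  row 9 [1001]: (((1 AND NOT 1) AND 1) XOR ((1 OR NOT 1) IMPLIES (NOT 0 AND 1))) -> 1
  row 10 [1010]: (((0 AND NOT 0) AND 1) XOR ((0 OR NOT 0) IMPLIES (NOT 0 AND 0))) -> 0
  row 11 [1011]: (((1 AND NOT 1) AND 1) XOR ((1 OR NOT 1) IMPLIES (NOT 0 AND 1))) -> 1
  row 12 [1100]: (((0 AND NOT 0) AND 1) XOR ((0 OR NOT 0) IMPLIES (NOT 1 AND 0))) -> 0
  row 13 [1101]: (((1 AND NOT 1) AND 1) XOR ((1 OR NOT 1) IMPLIES (NOT 1 AND 1))) -> 0
  row 14 [1110]: (((0 AND NOT 0) AND 1) XOR ((0 OR NOT 0) IMPLIES (NOT 1 AND 0))) -> 0
  row 15 [1111]: (((1 AND NOT 1) AND 1) XOR ((1 OR NOT 1) IMPLIES (NOT 1 AND 1))) -> 0
Full result column, 4 rows per line (P1,P2 fixed per line; P3,P4 runs 00..11 left to right):
  rows 0-3 [P1,P2=00]: 0101  = hex 5
  rows 4-7 [P1,P2=01]: 0000  = hex 0
  rows 8-11 [P1,P2=10]: 0101  = hex 5
  rows 12-15 [P1,P2=11]: 0000  = hex 0
Output column (row 0 .. row 15) = 0101000001010000
Output column grouped in 4s = 0101 0000 0101 0000 = 0x5050
Convert to decimal digit by digit (value = value*16 + digit):
  5 -> 5
  5*16 + 0 = 80
  80*16 + 5 = 1285
  1285*16 + 0 = 20560
Decimal = 20560

20560


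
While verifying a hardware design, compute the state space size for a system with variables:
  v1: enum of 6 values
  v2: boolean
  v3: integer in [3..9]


State space = product of domain sizes of all variables.
Domain sizes:
  v1 (enum of 6 values): 6
  v2 (boolean): 2
  v3 (integer in [3..9]): 7
Product = 6 * 2 * 7 = 84

84


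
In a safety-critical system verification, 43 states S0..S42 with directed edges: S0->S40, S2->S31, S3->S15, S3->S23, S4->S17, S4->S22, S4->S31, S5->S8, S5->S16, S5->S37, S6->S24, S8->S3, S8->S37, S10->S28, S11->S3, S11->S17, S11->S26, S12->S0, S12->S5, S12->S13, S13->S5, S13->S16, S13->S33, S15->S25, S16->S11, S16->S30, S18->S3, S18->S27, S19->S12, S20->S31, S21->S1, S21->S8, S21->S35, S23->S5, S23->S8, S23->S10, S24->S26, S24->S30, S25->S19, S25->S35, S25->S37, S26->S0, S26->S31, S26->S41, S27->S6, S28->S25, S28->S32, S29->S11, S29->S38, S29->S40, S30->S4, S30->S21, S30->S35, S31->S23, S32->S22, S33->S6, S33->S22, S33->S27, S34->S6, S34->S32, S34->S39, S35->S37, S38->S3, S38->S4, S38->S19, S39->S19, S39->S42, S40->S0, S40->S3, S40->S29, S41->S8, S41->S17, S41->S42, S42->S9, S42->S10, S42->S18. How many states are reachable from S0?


BFS from S0:
  layer 0: {S0}
  layer 1: {S40}
  layer 2: {S3, S29}
  layer 3: {S11, S15, S23, S38}
  layer 4: {S4, S5, S8, S10, S17, S19, S25, S26}
  layer 5: {S12, S16, S22, S28, S31, S35, S37, S41}
  layer 6: {S13, S30, S32, S42}
  layer 7: {S9, S18, S21, S33}
  layer 8: {S1, S6, S27}
  layer 9: {S24}
Reachable set: {S0, S1, S3, S4, S5, S6, S8, S9, S10, S11, S12, S13, S15, S16, S17, S18, S19, S21, S22, S23, S24, S25, S26, S27, S28, S29, S30, S31, S32, S33, S35, S37, S38, S40, S41, S42}
Count = 36

36


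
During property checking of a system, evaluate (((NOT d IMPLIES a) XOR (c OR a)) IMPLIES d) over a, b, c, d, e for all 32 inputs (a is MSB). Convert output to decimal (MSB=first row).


Formula: (((NOT d IMPLIES a) XOR (c OR a)) IMPLIES d) over a, b, c, d, e (32 rows)
Evaluate each row (bits = a,b,c,d,e, MSB first):
  row 0 [00000]: (((NOT 0 IMPLIES 0) XOR (0 OR 0)) IMPLIES 0) -> 1
  row 1 [00001]: (((NOT 0 IMPLIES 0) XOR (0 OR 0)) IMPLIES 0) -> 1
  row 2 [00010]: (((NOT 1 IMPLIES 0) XOR (0 OR 0)) IMPLIES 1) -> 1
  row 3 [00011]: (((NOT 1 IMPLIES 0) XOR (0 OR 0)) IMPLIES 1) -> 1
  row 4 [00100]: (((NOT 0 IMPLIES 0) XOR (1 OR 0)) IMPLIES 0) -> 0
  row 5 [00101]: (((NOT 0 IMPLIES 0) XOR (1 OR 0)) IMPLIES 0) -> 0
  row 6 [00110]: (((NOT 1 IMPLIES 0) XOR (1 OR 0)) IMPLIES 1) -> 1
  row 7 [00111]: (((NOT 1 IMPLIES 0) XOR (1 OR 0)) IMPLIES 1) -> 1
  row 8 [01000]: (((NOT 0 IMPLIES 0) XOR (0 OR 0)) IMPLIES 0) -> 1
  row 9 [01001]: (((NOT 0 IMPLIES 0) XOR (0 OR 0)) IMPLIES 0) -> 1
  row 10 [01010]: (((NOT 1 IMPLIES 0) XOR (0 OR 0)) IMPLIES 1) -> 1
  row 11 [01011]: (((NOT 1 IMPLIES 0) XOR (0 OR 0)) IMPLIES 1) -> 1
  row 12 [01100]: (((NOT 0 IMPLIES 0) XOR (1 OR 0)) IMPLIES 0) -> 0
  row 13 [01101]: (((NOT 0 IMPLIES 0) XOR (1 OR 0)) IMPLIES 0) -> 0
  row 14 [01110]: (((NOT 1 IMPLIES 0) XOR (1 OR 0)) IMPLIES 1) -> 1
  row 15 [01111]: (((NOT 1 IMPLIES 0) XOR (1 OR 0)) IMPLIES 1) -> 1
  row 16 [10000]: (((NOT 0 IMPLIES 1) XOR (0 OR 1)) IMPLIES 0) -> 1
  row 17 [10001]: (((NOT 0 IMPLIES 1) XOR (0 OR 1)) IMPLIES 0) -> 1
  row 18 [10010]: (((NOT 1 IMPLIES 1) XOR (0 OR 1)) IMPLIES 1) -> 1
  row 19 [10011]: (((NOT 1 IMPLIES 1) XOR (0 OR 1)) IMPLIES 1) -> 1
  row 20 [10100]: (((NOT 0 IMPLIES 1) XOR (1 OR 1)) IMPLIES 0) -> 1
  row 21 [10101]: (((NOT 0 IMPLIES 1) XOR (1 OR 1)) IMPLIES 0) -> 1
  row 22 [10110]: (((NOT 1 IMPLIES 1) XOR (1 OR 1)) IMPLIES 1) -> 1
  row 23 [10111]: (((NOT 1 IMPLIES 1) XOR (1 OR 1)) IMPLIES 1) -> 1
  row 24 [11000]: (((NOT 0 IMPLIES 1) XOR (0 OR 1)) IMPLIES 0) -> 1
  row 25 [11001]: (((NOT 0 IMPLIES 1) XOR (0 OR 1)) IMPLIES 0) -> 1
  row 26 [11010]: (((NOT 1 IMPLIES 1) XOR (0 OR 1)) IMPLIES 1) -> 1
  row 27 [11011]: (((NOT 1 IMPLIES 1) XOR (0 OR 1)) IMPLIES 1) -> 1
  row 28 [11100]: (((NOT 0 IMPLIES 1) XOR (1 OR 1)) IMPLIES 0) -> 1
  row 29 [11101]: (((NOT 0 IMPLIES 1) XOR (1 OR 1)) IMPLIES 0) -> 1
  row 30 [11110]: (((NOT 1 IMPLIES 1) XOR (1 OR 1)) IMPLIES 1) -> 1
  row 31 [11111]: (((NOT 1 IMPLIES 1) XOR (1 OR 1)) IMPLIES 1) -> 1
Full result column, 4 rows per line (a,b,c fixed per line; d,e runs 00..11 left to right):
  rows 0-3 [a,b,c=000]: 1111  = hex F
  rows 4-7 [a,b,c=001]: 0011  = hex 3
  rows 8-11 [a,b,c=010]: 1111  = hex F
  rows 12-15 [a,b,c=011]: 0011  = hex 3
  rows 16-19 [a,b,c=100]: 1111  = hex F
  rows 20-23 [a,b,c=101]: 1111  = hex F
  rows 24-27 [a,b,c=110]: 1111  = hex F
  rows 28-31 [a,b,c=111]: 1111  = hex F
Output column (row 0 .. row 31) = 11110011111100111111111111111111
Output column grouped in 4s = 1111 0011 1111 0011 1111 1111 1111 1111 = 0xF3F3FFFF
Convert to decimal digit by digit (value = value*16 + digit):
  F -> 15
  15*16 + 3 = 243
  243*16 + 15 (F) = 3903
  3903*16 + 3 = 62451
  62451*16 + 15 (F) = 999231
  999231*16 + 15 (F) = 15987711
  15987711*16 + 15 (F) = 255803391
  255803391*16 + 15 (F) = 4092854271
Decimal = 4092854271

4092854271


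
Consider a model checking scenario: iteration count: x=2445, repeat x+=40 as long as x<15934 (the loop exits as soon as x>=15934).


Step 1: x goes from 2445 toward 15934 by 40; the body runs while x<15934, so iterations = ceil((bound-start)/step)
Step 2: Distance=13489
Step 3: ceil(13489/40)=338

338


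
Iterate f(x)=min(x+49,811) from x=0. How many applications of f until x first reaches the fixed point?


Step 1: x=0, cap=811, increment=49
Step 2: x grows by 49 each step until capped at 811; fixed point is x=811
Step 3: iterations = ceil(811/49) = 17

17


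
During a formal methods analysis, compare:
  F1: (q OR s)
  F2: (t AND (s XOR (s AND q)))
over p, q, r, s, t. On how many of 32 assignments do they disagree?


F1 = (q OR s)
F2 = (t AND (s XOR (s AND q)))
Evaluate both on each of 32 rows (bits = p,q,r,s,t):
  row 0 [00000]: F1=0 F2=0 -> 0
  row 1 [00001]: F1=0 F2=0 -> 0
  row 2 [00010]: F1=1 F2=0 (differ) -> 1
  row 3 [00011]: F1=1 F2=1 -> 0
  row 4 [00100]: F1=0 F2=0 -> 0
  row 5 [00101]: F1=0 F2=0 -> 0
  row 6 [00110]: F1=1 F2=0 (differ) -> 1
  row 7 [00111]: F1=1 F2=1 -> 0
  row 8 [01000]: F1=1 F2=0 (differ) -> 1
  row 9 [01001]: F1=1 F2=0 (differ) -> 1
  row 10 [01010]: F1=1 F2=0 (differ) -> 1
  row 11 [01011]: F1=1 F2=0 (differ) -> 1
  row 12 [01100]: F1=1 F2=0 (differ) -> 1
  row 13 [01101]: F1=1 F2=0 (differ) -> 1
  row 14 [01110]: F1=1 F2=0 (differ) -> 1
  row 15 [01111]: F1=1 F2=0 (differ) -> 1
  row 16 [10000]: F1=0 F2=0 -> 0
  row 17 [10001]: F1=0 F2=0 -> 0
  row 18 [10010]: F1=1 F2=0 (differ) -> 1
  row 19 [10011]: F1=1 F2=1 -> 0
  row 20 [10100]: F1=0 F2=0 -> 0
  row 21 [10101]: F1=0 F2=0 -> 0
  row 22 [10110]: F1=1 F2=0 (differ) -> 1
  row 23 [10111]: F1=1 F2=1 -> 0
  row 24 [11000]: F1=1 F2=0 (differ) -> 1
  row 25 [11001]: F1=1 F2=0 (differ) -> 1
  row 26 [11010]: F1=1 F2=0 (differ) -> 1
  row 27 [11011]: F1=1 F2=0 (differ) -> 1
  row 28 [11100]: F1=1 F2=0 (differ) -> 1
  row 29 [11101]: F1=1 F2=0 (differ) -> 1
  row 30 [11110]: F1=1 F2=0 (differ) -> 1
  row 31 [11111]: F1=1 F2=0 (differ) -> 1
Full result column, 8 rows per line (p,q fixed per line; r,s,t runs 000..111 left to right):
  rows 0-7 [p,q=00]: 00100010  (ones: 2)
  rows 8-15 [p,q=01]: 11111111  (ones: 8)
  rows 16-23 [p,q=10]: 00100010  (ones: 2)
  rows 24-31 [p,q=11]: 11111111  (ones: 8)
Disagreements = 2+8+2+8 = 20

20


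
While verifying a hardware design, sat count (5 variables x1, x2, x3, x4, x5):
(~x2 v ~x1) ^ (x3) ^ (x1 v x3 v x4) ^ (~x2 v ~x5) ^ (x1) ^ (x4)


CNF with 6 clauses over 5 vars (32 assignments).
An assignment satisfies CNF iff every clause has >=1 true literal.
Check each row (bits = x1,x2,x3,x4,x5; clause T/F shown):
  row 0 [00000]: clauses=TFFTFF -> 0
  row 1 [00001]: clauses=TFFTFF -> 0
  row 2 [00010]: clauses=TFTTFT -> 0
  row 3 [00011]: clauses=TFTTFT -> 0
  row 4 [00100]: clauses=TTTTFF -> 0
  row 5 [00101]: clauses=TTTTFF -> 0
  row 6 [00110]: clauses=TTTTFT -> 0
  row 7 [00111]: clauses=TTTTFT -> 0
  row 8 [01000]: clauses=TFFTFF -> 0
  row 9 [01001]: clauses=TFFFFF -> 0
  row 10 [01010]: clauses=TFTTFT -> 0
  row 11 [01011]: clauses=TFTFFT -> 0
  row 12 [01100]: clauses=TTTTFF -> 0
  row 13 [01101]: clauses=TTTFFF -> 0
  row 14 [01110]: clauses=TTTTFT -> 0
  row 15 [01111]: clauses=TTTFFT -> 0
  row 16 [10000]: clauses=TFTTTF -> 0
  row 17 [10001]: clauses=TFTTTF -> 0
  row 18 [10010]: clauses=TFTTTT -> 0
  row 19 [10011]: clauses=TFTTTT -> 0
  row 20 [10100]: clauses=TTTTTF -> 0
  row 21 [10101]: clauses=TTTTTF -> 0
  row 22 [10110]: clauses=TTTTTT -> 1
  row 23 [10111]: clauses=TTTTTT -> 1
  row 24 [11000]: clauses=FFTTTF -> 0
  row 25 [11001]: clauses=FFTFTF -> 0
  row 26 [11010]: clauses=FFTTTT -> 0
  row 27 [11011]: clauses=FFTFTT -> 0
  row 28 [11100]: clauses=FTTTTF -> 0
  row 29 [11101]: clauses=FTTFTF -> 0
  row 30 [11110]: clauses=FTTTTT -> 0
  row 31 [11111]: clauses=FTTFTT -> 0
Full result column, 8 rows per line (x1,x2 fixed per line; x3,x4,x5 runs 000..111 left to right):
  rows 0-7 [x1,x2=00]: 00000000  (ones: 0)
  rows 8-15 [x1,x2=01]: 00000000  (ones: 0)
  rows 16-23 [x1,x2=10]: 00000011  (ones: 2)
  rows 24-31 [x1,x2=11]: 00000000  (ones: 0)
Satisfying assignments = 0+0+2+0 = 2

2


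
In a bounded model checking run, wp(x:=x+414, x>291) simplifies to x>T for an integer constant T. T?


Formula: wp(x:=E, P) = P[E/x] (substitute E for x in postcondition)
Step 1: Postcondition: x>291
Step 2: Substitute x+414 for x: x+414>291
Step 3: Solve for x: x > 291-414 = -123

-123


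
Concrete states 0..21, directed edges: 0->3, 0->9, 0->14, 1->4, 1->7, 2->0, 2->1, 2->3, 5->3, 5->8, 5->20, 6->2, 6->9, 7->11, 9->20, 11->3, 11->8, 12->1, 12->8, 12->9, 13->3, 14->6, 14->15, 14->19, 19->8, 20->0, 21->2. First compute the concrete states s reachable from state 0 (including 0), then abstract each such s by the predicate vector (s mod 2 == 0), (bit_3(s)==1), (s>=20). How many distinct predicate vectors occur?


BFS from 0:
Concrete reachable: {0, 1, 2, 3, 4, 6, 7, 8, 9, 11, 14, 15, 19, 20}
Abstract via predicates (s mod 2 == 0), (bit_3(s)==1), (s>=20):
  (0,0,0) <- {1, 3, 7, 19}
  (0,1,0) <- {9, 11, 15}
  (1,0,0) <- {0, 2, 4, 6}
  (1,0,1) <- {20}
  (1,1,0) <- {8, 14}
Distinct abstract states = 5

5
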